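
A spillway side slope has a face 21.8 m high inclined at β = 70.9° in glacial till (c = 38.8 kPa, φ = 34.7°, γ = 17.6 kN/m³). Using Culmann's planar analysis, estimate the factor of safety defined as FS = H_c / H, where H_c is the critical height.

H_c = (4c/γ) · sinβ cosφ / [1 − cos(β − φ)]
    = (4·38.8/17.6) · sin70.9°·cos34.7° / [1 − cos36.2°]
    = 8.818 · 0.7769 / 0.1930 = 35.49 m
FS = H_c / H = 35.49 / 21.8 = 1.628

FS = 1.63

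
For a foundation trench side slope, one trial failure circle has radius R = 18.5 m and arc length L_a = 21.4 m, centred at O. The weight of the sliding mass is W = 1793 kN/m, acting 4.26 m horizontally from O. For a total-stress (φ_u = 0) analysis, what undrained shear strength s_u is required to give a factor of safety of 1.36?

s_u = 26.2 kPa

FS = s_u·L_a·R / (W·d), so s_u = FS·W·d / (L_a·R).
s_u = 1.36·1793·4.26 / (21.40·18.5) = 10387.9 / 395.90 = 26.24 kPa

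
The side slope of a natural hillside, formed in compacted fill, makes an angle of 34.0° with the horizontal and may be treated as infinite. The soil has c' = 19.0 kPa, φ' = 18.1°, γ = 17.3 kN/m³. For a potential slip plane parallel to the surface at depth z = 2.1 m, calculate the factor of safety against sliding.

For an infinite slope with a slip plane parallel to the surface (no pore pressure): FS = [c' + γz cos²β tanφ'] / [γz sinβ cosβ].
γz = 17.3·2.1 = 36.33 kN/m²
Numerator = 19.0 + 36.33·cos²34.0°·tan18.1° = 19.0 + 36.33·0.6873·0.3269 = 27.161 kPa
Denominator = 36.33·sin34.0°·cos34.0° = 36.33·0.5592·0.8290 = 16.842 kPa
FS = 27.161 / 16.842 = 1.613

FS = 1.61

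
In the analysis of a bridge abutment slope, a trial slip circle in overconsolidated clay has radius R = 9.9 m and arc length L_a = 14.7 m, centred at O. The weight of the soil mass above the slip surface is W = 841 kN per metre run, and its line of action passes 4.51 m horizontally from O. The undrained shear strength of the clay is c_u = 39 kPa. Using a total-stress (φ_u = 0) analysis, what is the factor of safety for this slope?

Taking moments about the centre O, the resisting moment is provided by the undrained shear strength acting along the arc:
M_R = c_u·L_a·R = 39·14.70·9.9 = 5675.7 kN·m/m
M_D = W·d = 841·4.51 = 3792.9 kN·m/m
FS = M_R / M_D = 5675.7 / 3792.9 = 1.496

FS = 1.50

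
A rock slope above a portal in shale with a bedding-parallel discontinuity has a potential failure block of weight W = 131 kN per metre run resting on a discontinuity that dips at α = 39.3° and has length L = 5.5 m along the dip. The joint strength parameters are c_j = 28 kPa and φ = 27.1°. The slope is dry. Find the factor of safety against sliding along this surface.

Resolving the block weight along and normal to the plane and applying the Mohr–Coulomb strength on the joint:
N' = W cosα = 131·cos39.3° = 101.4 kN/m
Driving force T = W sinα = 131·sin39.3° = 83.0 kN/m
Resisting force R = c_j·L + N'·tanφ = 28·5.5 + 101.4·tan27.1° = 154.0 + 51.9 = 205.9 kN/m
FS = R / T = 205.9 / 83.0 = 2.481

FS = 2.48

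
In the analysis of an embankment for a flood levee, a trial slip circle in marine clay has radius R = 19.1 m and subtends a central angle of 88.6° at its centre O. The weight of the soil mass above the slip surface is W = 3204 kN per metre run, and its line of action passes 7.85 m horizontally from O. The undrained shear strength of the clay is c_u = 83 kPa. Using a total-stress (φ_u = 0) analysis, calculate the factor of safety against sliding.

Taking moments about the centre O, the resisting moment is provided by the undrained shear strength acting along the arc:
Arc length L_a = R·θ = 19.1·(88.6°·π/180) = 19.1·1.5464 = 29.54 m
M_R = c_u·L_a·R = 83·29.54·19.1 = 46822.6 kN·m/m
M_D = W·d = 3204·7.85 = 25151.4 kN·m/m
FS = M_R / M_D = 46822.6 / 25151.4 = 1.862

FS = 1.86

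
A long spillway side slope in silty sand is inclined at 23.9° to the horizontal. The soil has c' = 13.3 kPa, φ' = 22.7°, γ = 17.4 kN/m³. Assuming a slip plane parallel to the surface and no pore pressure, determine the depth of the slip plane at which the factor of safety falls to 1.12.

Setting FS = 1.12 in FS = [c' + γz cos²β tanφ'] / [γz sinβ cosβ] and solving for z:
z = c' / [γ cosβ (FS·sinβ − cosβ·tanφ')]
  = 13.3 / [17.4·cos23.9°·(1.12·sin23.9° − cos23.9°·tan22.7°)]
  = 13.3 / [17.4·0.9143·(1.12·0.4051 − 0.9143·0.4183)]
  = 13.3 / 1.1345 = 11.723 m

z = 11.72 m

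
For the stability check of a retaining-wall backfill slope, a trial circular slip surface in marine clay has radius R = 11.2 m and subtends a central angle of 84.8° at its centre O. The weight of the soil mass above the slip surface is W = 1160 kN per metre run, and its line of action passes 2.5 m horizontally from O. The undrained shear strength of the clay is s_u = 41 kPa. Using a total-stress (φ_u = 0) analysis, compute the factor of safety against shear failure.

FS = 2.62

Taking moments about the centre O, the resisting moment is provided by the undrained shear strength acting along the arc:
Arc length L_a = R·θ = 11.2·(84.8°·π/180) = 11.2·1.4800 = 16.58 m
M_R = s_u·L_a·R = 41·16.58·11.2 = 7611.9 kN·m/m
M_D = W·d = 1160·2.5 = 2900.0 kN·m/m
FS = M_R / M_D = 7611.9 / 2900.0 = 2.625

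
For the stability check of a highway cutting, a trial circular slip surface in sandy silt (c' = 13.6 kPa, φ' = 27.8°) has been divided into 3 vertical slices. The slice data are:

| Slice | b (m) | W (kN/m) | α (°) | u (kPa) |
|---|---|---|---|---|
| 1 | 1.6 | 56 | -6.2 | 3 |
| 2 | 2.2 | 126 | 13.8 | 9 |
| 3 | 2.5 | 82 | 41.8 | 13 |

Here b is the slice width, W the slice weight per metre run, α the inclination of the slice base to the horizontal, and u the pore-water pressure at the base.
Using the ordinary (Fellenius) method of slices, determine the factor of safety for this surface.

FS = 2.39

Ordinary method of slices: FS = Σ[c'·Δl_i + (W_i cosα_i − u_i·Δl_i)·tanφ'] / Σ W_i sinα_i, with Δl_i = b_i / cosα_i.
Slice 1: Δl = 1.6/cos(-6.2°) = 1.609 m; N'_1 = 56·cos(-6.2°) − 3·1.609 = 50.8; c'Δl = 21.89; W sinα = -6.0
Slice 2: Δl = 2.2/cos13.8° = 2.265 m; N'_2 = 126·cos13.8° − 9·2.265 = 102.0; c'Δl = 30.81; W sinα = 30.1
Slice 3: Δl = 2.5/cos41.8° = 3.354 m; N'_3 = 82·cos41.8° − 13·3.354 = 17.5; c'Δl = 45.61; W sinα = 54.7
Σc'Δl = 98.3 kN/m; ΣN' = 170.4 kN/m; ΣW sinα = 78.7 kN/m
Resisting = 98.3 + 170.4·tan27.8° = 98.3 + 89.8 = 188.1 kN/m
FS = 188.1 / 78.7 = 2.391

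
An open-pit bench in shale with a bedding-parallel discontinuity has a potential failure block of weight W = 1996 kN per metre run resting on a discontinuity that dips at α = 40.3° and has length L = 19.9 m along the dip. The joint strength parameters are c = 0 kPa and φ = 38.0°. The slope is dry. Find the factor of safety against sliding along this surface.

Resolving the block weight along and normal to the plane and applying the Mohr–Coulomb strength on the joint:
N' = W cosα = 1996·cos40.3° = 1522.3 kN/m
Driving force T = W sinα = 1996·sin40.3° = 1291.0 kN/m
Resisting force R = c·L + N'·tanφ = 0·19.9 + 1522.3·tan38.0° = 0.0 + 1189.3 = 1189.3 kN/m
FS = R / T = 1189.3 / 1291.0 = 0.921

FS = 0.92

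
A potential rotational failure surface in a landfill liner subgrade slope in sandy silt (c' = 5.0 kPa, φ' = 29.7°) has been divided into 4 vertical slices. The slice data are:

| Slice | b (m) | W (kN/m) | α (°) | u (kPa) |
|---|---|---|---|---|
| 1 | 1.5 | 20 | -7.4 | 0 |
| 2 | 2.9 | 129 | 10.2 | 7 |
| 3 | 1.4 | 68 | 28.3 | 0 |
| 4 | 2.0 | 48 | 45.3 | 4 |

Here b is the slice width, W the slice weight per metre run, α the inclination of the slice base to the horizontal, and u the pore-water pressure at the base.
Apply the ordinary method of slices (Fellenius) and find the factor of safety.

Ordinary method of slices: FS = Σ[c'·Δl_i + (W_i cosα_i − u_i·Δl_i)·tanφ'] / Σ W_i sinα_i, with Δl_i = b_i / cosα_i.
Slice 1: Δl = 1.5/cos(-7.4°) = 1.513 m; N'_1 = 20·cos(-7.4°) − 0·1.513 = 19.8; c'Δl = 7.56; W sinα = -2.6
Slice 2: Δl = 2.9/cos10.2° = 2.947 m; N'_2 = 129·cos10.2° − 7·2.947 = 106.3; c'Δl = 14.73; W sinα = 22.8
Slice 3: Δl = 1.4/cos28.3° = 1.590 m; N'_3 = 68·cos28.3° − 0·1.590 = 59.9; c'Δl = 7.95; W sinα = 32.2
Slice 4: Δl = 2.0/cos45.3° = 2.843 m; N'_4 = 48·cos45.3° − 4·2.843 = 22.4; c'Δl = 14.22; W sinα = 34.1
Σc'Δl = 44.5 kN/m; ΣN' = 208.4 kN/m; ΣW sinα = 86.6 kN/m
Resisting = 44.5 + 208.4·tan29.7° = 44.5 + 118.9 = 163.3 kN/m
FS = 163.3 / 86.6 = 1.886

FS = 1.89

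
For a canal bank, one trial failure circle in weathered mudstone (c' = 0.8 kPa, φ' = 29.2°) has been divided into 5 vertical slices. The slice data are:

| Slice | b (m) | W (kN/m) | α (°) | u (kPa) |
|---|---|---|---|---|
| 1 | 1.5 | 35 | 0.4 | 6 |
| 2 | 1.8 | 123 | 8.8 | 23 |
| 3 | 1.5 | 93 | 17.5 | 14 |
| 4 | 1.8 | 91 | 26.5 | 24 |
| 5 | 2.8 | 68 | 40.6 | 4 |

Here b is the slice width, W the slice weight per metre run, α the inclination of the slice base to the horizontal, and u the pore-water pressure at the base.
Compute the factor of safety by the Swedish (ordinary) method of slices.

Ordinary method of slices: FS = Σ[c'·Δl_i + (W_i cosα_i − u_i·Δl_i)·tanφ'] / Σ W_i sinα_i, with Δl_i = b_i / cosα_i.
Slice 1: Δl = 1.5/cos0.4° = 1.500 m; N'_1 = 35·cos0.4° − 6·1.500 = 26.0; c'Δl = 1.20; W sinα = 0.2
Slice 2: Δl = 1.8/cos8.8° = 1.821 m; N'_2 = 123·cos8.8° − 23·1.821 = 79.7; c'Δl = 1.46; W sinα = 18.8
Slice 3: Δl = 1.5/cos17.5° = 1.573 m; N'_3 = 93·cos17.5° − 14·1.573 = 66.7; c'Δl = 1.26; W sinα = 28.0
Slice 4: Δl = 1.8/cos26.5° = 2.011 m; N'_4 = 91·cos26.5° − 24·2.011 = 33.2; c'Δl = 1.61; W sinα = 40.6
Slice 5: Δl = 2.8/cos40.6° = 3.688 m; N'_5 = 68·cos40.6° − 4·3.688 = 36.9; c'Δl = 2.95; W sinα = 44.3
Σc'Δl = 8.5 kN/m; ΣN' = 242.4 kN/m; ΣW sinα = 131.9 kN/m
Resisting = 8.5 + 242.4·tan29.2° = 8.5 + 135.5 = 143.9 kN/m
FS = 143.9 / 131.9 = 1.091

FS = 1.09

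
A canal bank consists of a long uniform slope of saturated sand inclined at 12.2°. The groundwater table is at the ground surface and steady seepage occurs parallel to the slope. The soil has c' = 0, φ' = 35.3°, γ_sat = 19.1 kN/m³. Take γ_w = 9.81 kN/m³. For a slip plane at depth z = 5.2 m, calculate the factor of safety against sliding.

FS = 1.59

With seepage parallel to the slope and the water table at the surface, the effective normal stress on the slip plane uses the buoyant unit weight γ' = γ_sat − γ_w while the driving shear stress uses γ_sat:
FS = [c' + γ' z cos²β tanφ'] / [γ_sat z sinβ cosβ]
(For c' = 0 this reduces to FS = (γ'/γ_sat)·tanφ'/tanβ.)
γ' = 19.1 − 9.81 = 9.29 kN/m³
Numerator = 0.0 + 9.29·5.2·cos²12.2°·tan35.3° = 0.0 + 9.29·5.2·0.9553·0.7080 = 32.676 kPa
Denominator = 19.1·5.2·sin12.2°·cos12.2° = 19.1·5.2·0.2113·0.9774 = 20.515 kPa
FS = 32.676 / 20.515 = 1.593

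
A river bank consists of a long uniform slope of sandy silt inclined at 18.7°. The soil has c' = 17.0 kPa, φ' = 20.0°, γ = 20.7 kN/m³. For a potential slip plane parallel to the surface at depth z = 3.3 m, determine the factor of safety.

For an infinite slope with a slip plane parallel to the surface (no pore pressure): FS = [c' + γz cos²β tanφ'] / [γz sinβ cosβ].
γz = 20.7·3.3 = 68.31 kN/m²
Numerator = 17.0 + 68.31·cos²18.7°·tan20.0° = 17.0 + 68.31·0.8972·0.3640 = 39.307 kPa
Denominator = 68.31·sin18.7°·cos18.7° = 68.31·0.3206·0.9472 = 20.745 kPa
FS = 39.307 / 20.745 = 1.895

FS = 1.89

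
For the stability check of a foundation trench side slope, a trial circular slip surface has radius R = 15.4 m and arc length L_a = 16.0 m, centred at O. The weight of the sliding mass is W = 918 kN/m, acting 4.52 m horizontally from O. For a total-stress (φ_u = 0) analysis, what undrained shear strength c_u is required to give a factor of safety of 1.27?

FS = c_u·L_a·R / (W·d), so c_u = FS·W·d / (L_a·R).
c_u = 1.27·918·4.52 / (16.00·15.4) = 5269.7 / 246.40 = 21.39 kPa

c_u = 21.4 kPa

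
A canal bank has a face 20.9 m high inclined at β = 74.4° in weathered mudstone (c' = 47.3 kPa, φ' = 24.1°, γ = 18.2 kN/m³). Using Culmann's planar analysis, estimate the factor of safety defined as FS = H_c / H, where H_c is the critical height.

H_c = (4c'/γ) · sinβ cosφ' / [1 − cos(β − φ')]
    = (4·47.3/18.2) · sin74.4°·cos24.1° / [1 − cos50.3°]
    = 10.396 · 0.8792 / 0.3612 = 25.30 m
FS = H_c / H = 25.30 / 20.9 = 1.211

FS = 1.21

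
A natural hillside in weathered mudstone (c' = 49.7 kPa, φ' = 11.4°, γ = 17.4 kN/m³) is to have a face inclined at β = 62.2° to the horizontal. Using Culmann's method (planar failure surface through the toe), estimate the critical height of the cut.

H_c = 26.92 m

Culmann's analysis gives the critical failure plane at α_cr = (β + φ')/2 = (62.2 + 11.4)/2 = 36.8°, and the critical height
H_c = (4c'/γ) · sinβ cosφ' / [1 − cos(β − φ')]
    = (4·49.7/17.4) · sin62.2°·cos11.4° / [1 − cos(50.8°)]
    = 11.425 · 0.8846·0.9803 / [1 − 0.6320]
    = 11.425 · 0.8671 / 0.3680
    = 26.92 m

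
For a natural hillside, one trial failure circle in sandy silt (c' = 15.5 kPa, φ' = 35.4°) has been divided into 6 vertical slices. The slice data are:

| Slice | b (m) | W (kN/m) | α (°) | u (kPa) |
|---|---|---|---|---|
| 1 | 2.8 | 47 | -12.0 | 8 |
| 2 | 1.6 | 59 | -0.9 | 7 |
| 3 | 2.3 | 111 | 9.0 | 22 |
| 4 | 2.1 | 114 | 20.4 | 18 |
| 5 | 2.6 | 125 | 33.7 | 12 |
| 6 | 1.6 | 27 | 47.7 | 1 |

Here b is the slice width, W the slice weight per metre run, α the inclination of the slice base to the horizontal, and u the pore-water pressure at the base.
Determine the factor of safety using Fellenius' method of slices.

Ordinary method of slices: FS = Σ[c'·Δl_i + (W_i cosα_i − u_i·Δl_i)·tanφ'] / Σ W_i sinα_i, with Δl_i = b_i / cosα_i.
Slice 1: Δl = 2.8/cos(-12.0°) = 2.863 m; N'_1 = 47·cos(-12.0°) − 8·2.863 = 23.1; c'Δl = 44.37; W sinα = -9.8
Slice 2: Δl = 1.6/cos(-0.9°) = 1.600 m; N'_2 = 59·cos(-0.9°) − 7·1.600 = 47.8; c'Δl = 24.80; W sinα = -0.9
Slice 3: Δl = 2.3/cos9.0° = 2.329 m; N'_3 = 111·cos9.0° − 22·2.329 = 58.4; c'Δl = 36.09; W sinα = 17.4
Slice 4: Δl = 2.1/cos20.4° = 2.241 m; N'_4 = 114·cos20.4° − 18·2.241 = 66.5; c'Δl = 34.73; W sinα = 39.7
Slice 5: Δl = 2.6/cos33.7° = 3.125 m; N'_5 = 125·cos33.7° − 12·3.125 = 66.5; c'Δl = 48.44; W sinα = 69.4
Slice 6: Δl = 1.6/cos47.7° = 2.377 m; N'_6 = 27·cos47.7° − 1·2.377 = 15.8; c'Δl = 36.85; W sinα = 20.0
Σc'Δl = 225.3 kN/m; ΣN' = 278.1 kN/m; ΣW sinα = 135.7 kN/m
Resisting = 225.3 + 278.1·tan35.4° = 225.3 + 197.6 = 422.9 kN/m
FS = 422.9 / 135.7 = 3.116

FS = 3.12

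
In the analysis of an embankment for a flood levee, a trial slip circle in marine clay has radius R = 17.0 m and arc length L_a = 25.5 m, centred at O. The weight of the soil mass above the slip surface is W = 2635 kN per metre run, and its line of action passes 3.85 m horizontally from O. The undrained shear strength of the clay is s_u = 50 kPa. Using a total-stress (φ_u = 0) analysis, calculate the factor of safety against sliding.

Taking moments about the centre O, the resisting moment is provided by the undrained shear strength acting along the arc:
M_R = s_u·L_a·R = 50·25.50·17.0 = 21675.0 kN·m/m
M_D = W·d = 2635·3.85 = 10144.8 kN·m/m
FS = M_R / M_D = 21675.0 / 10144.8 = 2.137

FS = 2.14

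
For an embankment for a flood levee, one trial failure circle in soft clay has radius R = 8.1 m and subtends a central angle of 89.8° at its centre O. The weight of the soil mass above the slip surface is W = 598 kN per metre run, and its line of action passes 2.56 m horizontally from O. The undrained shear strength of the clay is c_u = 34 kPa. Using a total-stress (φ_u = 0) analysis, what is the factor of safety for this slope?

FS = 2.28

Taking moments about the centre O, the resisting moment is provided by the undrained shear strength acting along the arc:
Arc length L_a = R·θ = 8.1·(89.8°·π/180) = 8.1·1.5673 = 12.70 m
M_R = c_u·L_a·R = 34·12.70·8.1 = 3496.3 kN·m/m
M_D = W·d = 598·2.56 = 1530.9 kN·m/m
FS = M_R / M_D = 3496.3 / 1530.9 = 2.284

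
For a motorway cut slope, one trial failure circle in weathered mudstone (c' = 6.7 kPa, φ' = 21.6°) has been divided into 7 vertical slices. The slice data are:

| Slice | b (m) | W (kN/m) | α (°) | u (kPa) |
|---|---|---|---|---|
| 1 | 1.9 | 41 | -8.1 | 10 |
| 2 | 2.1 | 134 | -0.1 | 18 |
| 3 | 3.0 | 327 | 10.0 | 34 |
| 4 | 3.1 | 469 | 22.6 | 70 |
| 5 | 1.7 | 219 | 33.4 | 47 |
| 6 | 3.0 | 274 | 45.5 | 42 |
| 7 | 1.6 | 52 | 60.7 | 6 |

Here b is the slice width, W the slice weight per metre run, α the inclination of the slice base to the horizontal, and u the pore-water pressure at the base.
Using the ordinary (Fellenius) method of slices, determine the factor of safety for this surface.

FS = 0.65

Ordinary method of slices: FS = Σ[c'·Δl_i + (W_i cosα_i − u_i·Δl_i)·tanφ'] / Σ W_i sinα_i, with Δl_i = b_i / cosα_i.
Slice 1: Δl = 1.9/cos(-8.1°) = 1.919 m; N'_1 = 41·cos(-8.1°) − 10·1.919 = 21.4; c'Δl = 12.86; W sinα = -5.8
Slice 2: Δl = 2.1/cos(-0.1°) = 2.100 m; N'_2 = 134·cos(-0.1°) − 18·2.100 = 96.2; c'Δl = 14.07; W sinα = -0.2
Slice 3: Δl = 3.0/cos10.0° = 3.046 m; N'_3 = 327·cos10.0° − 34·3.046 = 218.5; c'Δl = 20.41; W sinα = 56.8
Slice 4: Δl = 3.1/cos22.6° = 3.358 m; N'_4 = 469·cos22.6° − 70·3.358 = 197.9; c'Δl = 22.50; W sinα = 180.2
Slice 5: Δl = 1.7/cos33.4° = 2.036 m; N'_5 = 219·cos33.4° − 47·2.036 = 87.1; c'Δl = 13.64; W sinα = 120.6
Slice 6: Δl = 3.0/cos45.5° = 4.280 m; N'_6 = 274·cos45.5° − 42·4.280 = 12.3; c'Δl = 28.68; W sinα = 195.4
Slice 7: Δl = 1.6/cos60.7° = 3.269 m; N'_7 = 52·cos60.7° − 6·3.269 = 5.8; c'Δl = 21.91; W sinα = 45.3
Σc'Δl = 134.1 kN/m; ΣN' = 639.2 kN/m; ΣW sinα = 592.3 kN/m
Resisting = 134.1 + 639.2·tan21.6° = 134.1 + 253.1 = 387.2 kN/m
FS = 387.2 / 592.3 = 0.654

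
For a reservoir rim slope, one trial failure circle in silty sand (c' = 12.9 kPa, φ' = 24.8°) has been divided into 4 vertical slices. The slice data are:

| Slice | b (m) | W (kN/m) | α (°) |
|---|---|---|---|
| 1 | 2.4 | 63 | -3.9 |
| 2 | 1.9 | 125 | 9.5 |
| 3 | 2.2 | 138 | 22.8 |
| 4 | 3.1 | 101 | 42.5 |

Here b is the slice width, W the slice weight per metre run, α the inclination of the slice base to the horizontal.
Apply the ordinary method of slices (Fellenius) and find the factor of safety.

FS = 2.32

Ordinary method of slices: FS = Σ[c'·Δl_i + (W_i cosα_i)·tanφ'] / Σ W_i sinα_i, with Δl_i = b_i / cosα_i.
Slice 1: Δl = 2.4/cos(-3.9°) = 2.406 m; N'_1 = 63·cos(-3.9°) = 62.9; c'Δl = 31.03; W sinα = -4.3
Slice 2: Δl = 1.9/cos9.5° = 1.926 m; N'_2 = 125·cos9.5° = 123.3; c'Δl = 24.85; W sinα = 20.6
Slice 3: Δl = 2.2/cos22.8° = 2.386 m; N'_3 = 138·cos22.8° = 127.2; c'Δl = 30.79; W sinα = 53.5
Slice 4: Δl = 3.1/cos42.5° = 4.205 m; N'_4 = 101·cos42.5° = 74.5; c'Δl = 54.24; W sinα = 68.2
Σc'Δl = 140.9 kN/m; ΣN' = 387.8 kN/m; ΣW sinα = 138.1 kN/m
Resisting = 140.9 + 387.8·tan24.8° = 140.9 + 179.2 = 320.1 kN/m
FS = 320.1 / 138.1 = 2.319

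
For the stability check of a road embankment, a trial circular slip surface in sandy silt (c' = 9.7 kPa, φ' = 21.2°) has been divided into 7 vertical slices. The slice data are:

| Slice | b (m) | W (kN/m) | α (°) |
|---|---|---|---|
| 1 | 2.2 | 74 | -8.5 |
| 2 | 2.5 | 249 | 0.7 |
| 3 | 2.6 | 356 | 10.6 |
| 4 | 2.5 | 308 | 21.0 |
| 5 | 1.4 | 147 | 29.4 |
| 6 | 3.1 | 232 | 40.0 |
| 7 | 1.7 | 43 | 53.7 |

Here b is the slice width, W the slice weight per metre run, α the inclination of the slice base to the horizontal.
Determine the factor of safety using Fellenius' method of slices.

Ordinary method of slices: FS = Σ[c'·Δl_i + (W_i cosα_i)·tanφ'] / Σ W_i sinα_i, with Δl_i = b_i / cosα_i.
Slice 1: Δl = 2.2/cos(-8.5°) = 2.224 m; N'_1 = 74·cos(-8.5°) = 73.2; c'Δl = 21.58; W sinα = -10.9
Slice 2: Δl = 2.5/cos0.7° = 2.500 m; N'_2 = 249·cos0.7° = 249.0; c'Δl = 24.25; W sinα = 3.0
Slice 3: Δl = 2.6/cos10.6° = 2.645 m; N'_3 = 356·cos10.6° = 349.9; c'Δl = 25.66; W sinα = 65.5
Slice 4: Δl = 2.5/cos21.0° = 2.678 m; N'_4 = 308·cos21.0° = 287.5; c'Δl = 25.98; W sinα = 110.4
Slice 5: Δl = 1.4/cos29.4° = 1.607 m; N'_5 = 147·cos29.4° = 128.1; c'Δl = 15.59; W sinα = 72.2
Slice 6: Δl = 3.1/cos40.0° = 4.047 m; N'_6 = 232·cos40.0° = 177.7; c'Δl = 39.25; W sinα = 149.1
Slice 7: Δl = 1.7/cos53.7° = 2.872 m; N'_7 = 43·cos53.7° = 25.5; c'Δl = 27.85; W sinα = 34.7
Σc'Δl = 180.2 kN/m; ΣN' = 1290.9 kN/m; ΣW sinα = 423.9 kN/m
Resisting = 180.2 + 1290.9·tan21.2° = 180.2 + 500.7 = 680.9 kN/m
FS = 680.9 / 423.9 = 1.606

FS = 1.61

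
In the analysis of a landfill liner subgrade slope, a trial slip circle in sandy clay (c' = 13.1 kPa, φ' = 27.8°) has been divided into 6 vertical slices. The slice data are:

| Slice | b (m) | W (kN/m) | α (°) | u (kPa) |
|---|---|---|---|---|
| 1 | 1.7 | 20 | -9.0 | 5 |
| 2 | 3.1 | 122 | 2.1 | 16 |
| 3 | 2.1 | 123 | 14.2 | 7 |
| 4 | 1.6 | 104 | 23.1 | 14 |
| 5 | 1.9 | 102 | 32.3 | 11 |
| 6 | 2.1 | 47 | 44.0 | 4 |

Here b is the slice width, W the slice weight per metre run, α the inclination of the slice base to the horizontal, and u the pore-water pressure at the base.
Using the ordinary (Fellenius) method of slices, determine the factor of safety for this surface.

FS = 2.27

Ordinary method of slices: FS = Σ[c'·Δl_i + (W_i cosα_i − u_i·Δl_i)·tanφ'] / Σ W_i sinα_i, with Δl_i = b_i / cosα_i.
Slice 1: Δl = 1.7/cos(-9.0°) = 1.721 m; N'_1 = 20·cos(-9.0°) − 5·1.721 = 11.1; c'Δl = 22.55; W sinα = -3.1
Slice 2: Δl = 3.1/cos2.1° = 3.102 m; N'_2 = 122·cos2.1° − 16·3.102 = 72.3; c'Δl = 40.64; W sinα = 4.5
Slice 3: Δl = 2.1/cos14.2° = 2.166 m; N'_3 = 123·cos14.2° − 7·2.166 = 104.1; c'Δl = 28.38; W sinα = 30.2
Slice 4: Δl = 1.6/cos23.1° = 1.739 m; N'_4 = 104·cos23.1° − 14·1.739 = 71.3; c'Δl = 22.79; W sinα = 40.8
Slice 5: Δl = 1.9/cos32.3° = 2.248 m; N'_5 = 102·cos32.3° − 11·2.248 = 61.5; c'Δl = 29.45; W sinα = 54.5
Slice 6: Δl = 2.1/cos44.0° = 2.919 m; N'_6 = 47·cos44.0° − 4·2.919 = 22.1; c'Δl = 38.24; W sinα = 32.6
Σc'Δl = 182.0 kN/m; ΣN' = 342.4 kN/m; ΣW sinα = 159.5 kN/m
Resisting = 182.0 + 342.4·tan27.8° = 182.0 + 180.5 = 362.6 kN/m
FS = 362.6 / 159.5 = 2.274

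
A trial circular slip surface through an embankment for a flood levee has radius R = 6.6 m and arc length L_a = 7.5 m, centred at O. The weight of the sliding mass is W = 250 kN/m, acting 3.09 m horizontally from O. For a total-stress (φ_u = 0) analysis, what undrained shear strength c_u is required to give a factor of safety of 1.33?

FS = c_u·L_a·R / (W·d), so c_u = FS·W·d / (L_a·R).
c_u = 1.33·250·3.09 / (7.50·6.6) = 1027.4 / 49.50 = 20.76 kPa

c_u = 20.8 kPa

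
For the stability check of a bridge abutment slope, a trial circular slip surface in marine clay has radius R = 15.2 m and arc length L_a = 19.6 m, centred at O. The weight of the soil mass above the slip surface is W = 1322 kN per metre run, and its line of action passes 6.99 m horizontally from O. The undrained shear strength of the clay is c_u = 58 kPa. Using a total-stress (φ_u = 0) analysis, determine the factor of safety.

FS = 1.87

Taking moments about the centre O, the resisting moment is provided by the undrained shear strength acting along the arc:
M_R = c_u·L_a·R = 58·19.60·15.2 = 17279.4 kN·m/m
M_D = W·d = 1322·6.99 = 9240.8 kN·m/m
FS = M_R / M_D = 17279.4 / 9240.8 = 1.870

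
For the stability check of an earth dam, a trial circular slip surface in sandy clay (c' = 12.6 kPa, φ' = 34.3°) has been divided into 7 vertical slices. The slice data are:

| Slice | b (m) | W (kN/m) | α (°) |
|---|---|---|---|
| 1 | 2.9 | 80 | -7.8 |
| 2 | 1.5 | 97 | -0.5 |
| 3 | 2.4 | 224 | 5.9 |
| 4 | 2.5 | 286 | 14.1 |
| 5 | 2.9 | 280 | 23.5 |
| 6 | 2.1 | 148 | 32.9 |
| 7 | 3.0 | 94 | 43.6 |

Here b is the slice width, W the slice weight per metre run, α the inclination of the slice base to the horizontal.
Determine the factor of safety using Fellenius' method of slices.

FS = 2.99

Ordinary method of slices: FS = Σ[c'·Δl_i + (W_i cosα_i)·tanφ'] / Σ W_i sinα_i, with Δl_i = b_i / cosα_i.
Slice 1: Δl = 2.9/cos(-7.8°) = 2.927 m; N'_1 = 80·cos(-7.8°) = 79.3; c'Δl = 36.88; W sinα = -10.9
Slice 2: Δl = 1.5/cos(-0.5°) = 1.500 m; N'_2 = 97·cos(-0.5°) = 97.0; c'Δl = 18.90; W sinα = -0.8
Slice 3: Δl = 2.4/cos5.9° = 2.413 m; N'_3 = 224·cos5.9° = 222.8; c'Δl = 30.40; W sinα = 23.0
Slice 4: Δl = 2.5/cos14.1° = 2.578 m; N'_4 = 286·cos14.1° = 277.4; c'Δl = 32.48; W sinα = 69.7
Slice 5: Δl = 2.9/cos23.5° = 3.162 m; N'_5 = 280·cos23.5° = 256.8; c'Δl = 39.84; W sinα = 111.6
Slice 6: Δl = 2.1/cos32.9° = 2.501 m; N'_6 = 148·cos32.9° = 124.3; c'Δl = 31.51; W sinα = 80.4
Slice 7: Δl = 3.0/cos43.6° = 4.143 m; N'_7 = 94·cos43.6° = 68.1; c'Δl = 52.20; W sinα = 64.8
Σc'Δl = 242.2 kN/m; ΣN' = 1125.6 kN/m; ΣW sinα = 337.9 kN/m
Resisting = 242.2 + 1125.6·tan34.3° = 242.2 + 767.8 = 1010.0 kN/m
FS = 1010.0 / 337.9 = 2.989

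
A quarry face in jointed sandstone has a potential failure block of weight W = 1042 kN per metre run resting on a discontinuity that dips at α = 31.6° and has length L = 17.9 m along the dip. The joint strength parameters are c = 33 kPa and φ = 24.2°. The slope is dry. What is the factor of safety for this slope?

Resolving the block weight along and normal to the plane and applying the Mohr–Coulomb strength on the joint:
N' = W cosα = 1042·cos31.6° = 887.5 kN/m
Driving force T = W sinα = 1042·sin31.6° = 546.0 kN/m
Resisting force R = c·L + N'·tanφ = 33·17.9 + 887.5·tan24.2° = 590.7 + 398.9 = 989.6 kN/m
FS = R / T = 989.6 / 546.0 = 1.812

FS = 1.81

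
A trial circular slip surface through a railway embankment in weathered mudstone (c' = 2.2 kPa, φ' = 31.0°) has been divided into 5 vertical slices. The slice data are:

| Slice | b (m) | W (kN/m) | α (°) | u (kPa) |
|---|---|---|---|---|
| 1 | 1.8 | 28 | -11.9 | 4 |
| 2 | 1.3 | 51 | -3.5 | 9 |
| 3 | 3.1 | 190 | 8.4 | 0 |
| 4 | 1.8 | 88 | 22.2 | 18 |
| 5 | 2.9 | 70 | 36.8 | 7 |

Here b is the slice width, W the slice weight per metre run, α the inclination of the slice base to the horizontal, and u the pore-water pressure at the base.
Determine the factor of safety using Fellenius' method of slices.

Ordinary method of slices: FS = Σ[c'·Δl_i + (W_i cosα_i − u_i·Δl_i)·tanφ'] / Σ W_i sinα_i, with Δl_i = b_i / cosα_i.
Slice 1: Δl = 1.8/cos(-11.9°) = 1.840 m; N'_1 = 28·cos(-11.9°) − 4·1.840 = 20.0; c'Δl = 4.05; W sinα = -5.8
Slice 2: Δl = 1.3/cos(-3.5°) = 1.302 m; N'_2 = 51·cos(-3.5°) − 9·1.302 = 39.2; c'Δl = 2.87; W sinα = -3.1
Slice 3: Δl = 3.1/cos8.4° = 3.134 m; N'_3 = 190·cos8.4° − 0·3.134 = 188.0; c'Δl = 6.89; W sinα = 27.8
Slice 4: Δl = 1.8/cos22.2° = 1.944 m; N'_4 = 88·cos22.2° − 18·1.944 = 46.5; c'Δl = 4.28; W sinα = 33.2
Slice 5: Δl = 2.9/cos36.8° = 3.622 m; N'_5 = 70·cos36.8° − 7·3.622 = 30.7; c'Δl = 7.97; W sinα = 41.9
Σc'Δl = 26.1 kN/m; ΣN' = 324.4 kN/m; ΣW sinα = 94.1 kN/m
Resisting = 26.1 + 324.4·tan31.0° = 26.1 + 194.9 = 221.0 kN/m
FS = 221.0 / 94.1 = 2.349

FS = 2.35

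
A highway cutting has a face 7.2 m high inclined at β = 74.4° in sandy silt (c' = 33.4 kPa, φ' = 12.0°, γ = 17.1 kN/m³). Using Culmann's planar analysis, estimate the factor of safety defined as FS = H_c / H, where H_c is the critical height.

FS = 1.90

H_c = (4c'/γ) · sinβ cosφ' / [1 − cos(β − φ')]
    = (4·33.4/17.1) · sin74.4°·cos12.0° / [1 − cos62.4°]
    = 7.813 · 0.9421 / 0.5367 = 13.71 m
FS = H_c / H = 13.71 / 7.2 = 1.905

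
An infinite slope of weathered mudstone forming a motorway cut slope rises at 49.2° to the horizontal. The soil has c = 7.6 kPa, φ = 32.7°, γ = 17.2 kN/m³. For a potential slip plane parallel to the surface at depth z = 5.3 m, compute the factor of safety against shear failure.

For an infinite slope with a slip plane parallel to the surface (no pore pressure): FS = [c + γz cos²β tanφ] / [γz sinβ cosβ].
γz = 17.2·5.3 = 91.16 kN/m²
Numerator = 7.6 + 91.16·cos²49.2°·tan32.7° = 7.6 + 91.16·0.4270·0.6420 = 32.587 kPa
Denominator = 91.16·sin49.2°·cos49.2° = 91.16·0.7570·0.6534 = 45.091 kPa
FS = 32.587 / 45.091 = 0.723

FS = 0.72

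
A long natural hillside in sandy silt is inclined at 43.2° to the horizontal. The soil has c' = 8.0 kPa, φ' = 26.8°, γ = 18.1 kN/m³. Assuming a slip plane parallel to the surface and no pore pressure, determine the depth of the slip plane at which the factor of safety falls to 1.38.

Setting FS = 1.38 in FS = [c' + γz cos²β tanφ'] / [γz sinβ cosβ] and solving for z:
z = c' / [γ cosβ (FS·sinβ − cosβ·tanφ')]
  = 8.0 / [18.1·cos43.2°·(1.38·sin43.2° − cos43.2°·tan26.8°)]
  = 8.0 / [18.1·0.7290·(1.38·0.6845 − 0.7290·0.5051)]
  = 8.0 / 7.6058 = 1.052 m

z = 1.05 m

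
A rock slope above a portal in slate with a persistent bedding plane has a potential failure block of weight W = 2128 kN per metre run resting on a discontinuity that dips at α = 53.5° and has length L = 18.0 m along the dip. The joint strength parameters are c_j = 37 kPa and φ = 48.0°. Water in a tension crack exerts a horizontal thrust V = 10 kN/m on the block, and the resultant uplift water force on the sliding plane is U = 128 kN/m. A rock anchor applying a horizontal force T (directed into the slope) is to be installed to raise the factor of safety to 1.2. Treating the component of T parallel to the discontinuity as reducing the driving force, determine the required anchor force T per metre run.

Resolving forces along and normal to the sliding plane, with the horizontal anchor force T adding T·sinα to the effective normal force and T·cosα acting up the plane against the driving force:
FS = [c_jL + (W cosα − U − V sinα + T sinα) tanφ] / [W sinα + V cosα − T cosα]
Without the anchor: N' = 1129.7 kN/m, driving T_d = 1716.6 kN/m, resisting R = 37·18.0 + 1129.7·tan48.0° = 1920.7 kN/m, FS = 1.12.
Setting FS = 1.2 and solving for T:
1.2·(1716.6 − T cos53.5°) = 1920.7 + T sin53.5°·tan48.0°
T·(sin53.5°·tan48.0° + 1.2·cos53.5°) = 1.2·1716.6 − 1920.7
T·(0.8039·1.1106 + 1.2·0.5948) = 2059.9 − 1920.7 = 139.2
T·1.6066 = 139.2
T = 86.6 kN/m

T = 87 kN/m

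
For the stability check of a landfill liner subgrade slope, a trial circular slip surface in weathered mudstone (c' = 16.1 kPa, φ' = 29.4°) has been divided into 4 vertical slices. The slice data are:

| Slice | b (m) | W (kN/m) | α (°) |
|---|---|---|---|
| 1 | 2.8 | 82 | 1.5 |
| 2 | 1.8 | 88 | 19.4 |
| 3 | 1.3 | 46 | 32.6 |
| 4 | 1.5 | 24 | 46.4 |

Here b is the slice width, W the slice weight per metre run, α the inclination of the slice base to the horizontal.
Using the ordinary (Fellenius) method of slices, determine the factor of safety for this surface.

Ordinary method of slices: FS = Σ[c'·Δl_i + (W_i cosα_i)·tanφ'] / Σ W_i sinα_i, with Δl_i = b_i / cosα_i.
Slice 1: Δl = 2.8/cos1.5° = 2.801 m; N'_1 = 82·cos1.5° = 82.0; c'Δl = 45.10; W sinα = 2.1
Slice 2: Δl = 1.8/cos19.4° = 1.908 m; N'_2 = 88·cos19.4° = 83.0; c'Δl = 30.72; W sinα = 29.2
Slice 3: Δl = 1.3/cos32.6° = 1.543 m; N'_3 = 46·cos32.6° = 38.8; c'Δl = 24.84; W sinα = 24.8
Slice 4: Δl = 1.5/cos46.4° = 2.175 m; N'_4 = 24·cos46.4° = 16.6; c'Δl = 35.02; W sinα = 17.4
Σc'Δl = 135.7 kN/m; ΣN' = 220.3 kN/m; ΣW sinα = 73.5 kN/m
Resisting = 135.7 + 220.3·tan29.4° = 135.7 + 124.1 = 259.8 kN/m
FS = 259.8 / 73.5 = 3.533

FS = 3.53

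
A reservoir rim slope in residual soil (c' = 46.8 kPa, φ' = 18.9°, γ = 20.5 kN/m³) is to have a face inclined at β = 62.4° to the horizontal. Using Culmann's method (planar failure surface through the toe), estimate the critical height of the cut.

Culmann's analysis gives the critical failure plane at α_cr = (β + φ')/2 = (62.4 + 18.9)/2 = 40.6°, and the critical height
H_c = (4c'/γ) · sinβ cosφ' / [1 − cos(β − φ')]
    = (4·46.8/20.5) · sin62.4°·cos18.9° / [1 − cos(43.5°)]
    = 9.132 · 0.8862·0.9461 / [1 − 0.7254]
    = 9.132 · 0.8384 / 0.2746
    = 27.88 m

H_c = 27.88 m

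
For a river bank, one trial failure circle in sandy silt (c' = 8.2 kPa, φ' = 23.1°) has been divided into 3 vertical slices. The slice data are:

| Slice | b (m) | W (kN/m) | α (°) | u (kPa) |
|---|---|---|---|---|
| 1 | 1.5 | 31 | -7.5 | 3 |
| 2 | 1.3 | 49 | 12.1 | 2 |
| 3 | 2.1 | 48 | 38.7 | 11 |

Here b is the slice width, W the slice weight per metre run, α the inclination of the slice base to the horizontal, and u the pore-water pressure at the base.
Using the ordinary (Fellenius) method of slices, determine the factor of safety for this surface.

Ordinary method of slices: FS = Σ[c'·Δl_i + (W_i cosα_i − u_i·Δl_i)·tanφ'] / Σ W_i sinα_i, with Δl_i = b_i / cosα_i.
Slice 1: Δl = 1.5/cos(-7.5°) = 1.513 m; N'_1 = 31·cos(-7.5°) − 3·1.513 = 26.2; c'Δl = 12.41; W sinα = -4.0
Slice 2: Δl = 1.3/cos12.1° = 1.330 m; N'_2 = 49·cos12.1° − 2·1.330 = 45.3; c'Δl = 10.90; W sinα = 10.3
Slice 3: Δl = 2.1/cos38.7° = 2.691 m; N'_3 = 48·cos38.7° − 11·2.691 = 7.9; c'Δl = 22.06; W sinα = 30.0
Σc'Δl = 45.4 kN/m; ΣN' = 79.3 kN/m; ΣW sinα = 36.2 kN/m
Resisting = 45.4 + 79.3·tan23.1° = 45.4 + 33.8 = 79.2 kN/m
FS = 79.2 / 36.2 = 2.186

FS = 2.19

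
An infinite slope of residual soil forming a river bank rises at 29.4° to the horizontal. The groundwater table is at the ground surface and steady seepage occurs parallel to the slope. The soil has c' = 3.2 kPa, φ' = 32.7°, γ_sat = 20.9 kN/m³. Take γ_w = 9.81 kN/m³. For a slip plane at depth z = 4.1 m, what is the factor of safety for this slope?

With seepage parallel to the slope and the water table at the surface, the effective normal stress on the slip plane uses the buoyant unit weight γ' = γ_sat − γ_w while the driving shear stress uses γ_sat:
FS = [c' + γ' z cos²β tanφ'] / [γ_sat z sinβ cosβ]
γ' = 20.9 − 9.81 = 11.09 kN/m³
Numerator = 3.2 + 11.09·4.1·cos²29.4°·tan32.7° = 3.2 + 11.09·4.1·0.7590·0.6420 = 25.356 kPa
Denominator = 20.9·4.1·sin29.4°·cos29.4° = 20.9·4.1·0.4909·0.8712 = 36.648 kPa
FS = 25.356 / 36.648 = 0.692

FS = 0.69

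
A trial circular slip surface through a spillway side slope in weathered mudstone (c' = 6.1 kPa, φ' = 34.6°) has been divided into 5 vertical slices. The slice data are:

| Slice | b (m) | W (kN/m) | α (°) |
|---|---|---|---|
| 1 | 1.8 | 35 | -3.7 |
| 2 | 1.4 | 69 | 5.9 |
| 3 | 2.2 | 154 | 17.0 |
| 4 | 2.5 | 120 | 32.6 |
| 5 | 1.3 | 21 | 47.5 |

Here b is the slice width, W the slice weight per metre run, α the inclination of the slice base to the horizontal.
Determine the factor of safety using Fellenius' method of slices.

Ordinary method of slices: FS = Σ[c'·Δl_i + (W_i cosα_i)·tanφ'] / Σ W_i sinα_i, with Δl_i = b_i / cosα_i.
Slice 1: Δl = 1.8/cos(-3.7°) = 1.804 m; N'_1 = 35·cos(-3.7°) = 34.9; c'Δl = 11.00; W sinα = -2.3
Slice 2: Δl = 1.4/cos5.9° = 1.407 m; N'_2 = 69·cos5.9° = 68.6; c'Δl = 8.59; W sinα = 7.1
Slice 3: Δl = 2.2/cos17.0° = 2.301 m; N'_3 = 154·cos17.0° = 147.3; c'Δl = 14.03; W sinα = 45.0
Slice 4: Δl = 2.5/cos32.6° = 2.968 m; N'_4 = 120·cos32.6° = 101.1; c'Δl = 18.10; W sinα = 64.7
Slice 5: Δl = 1.3/cos47.5° = 1.924 m; N'_5 = 21·cos47.5° = 14.2; c'Δl = 11.74; W sinα = 15.5
Σc'Δl = 63.5 kN/m; ΣN' = 366.1 kN/m; ΣW sinα = 130.0 kN/m
Resisting = 63.5 + 366.1·tan34.6° = 63.5 + 252.6 = 316.0 kN/m
FS = 316.0 / 130.0 = 2.431

FS = 2.43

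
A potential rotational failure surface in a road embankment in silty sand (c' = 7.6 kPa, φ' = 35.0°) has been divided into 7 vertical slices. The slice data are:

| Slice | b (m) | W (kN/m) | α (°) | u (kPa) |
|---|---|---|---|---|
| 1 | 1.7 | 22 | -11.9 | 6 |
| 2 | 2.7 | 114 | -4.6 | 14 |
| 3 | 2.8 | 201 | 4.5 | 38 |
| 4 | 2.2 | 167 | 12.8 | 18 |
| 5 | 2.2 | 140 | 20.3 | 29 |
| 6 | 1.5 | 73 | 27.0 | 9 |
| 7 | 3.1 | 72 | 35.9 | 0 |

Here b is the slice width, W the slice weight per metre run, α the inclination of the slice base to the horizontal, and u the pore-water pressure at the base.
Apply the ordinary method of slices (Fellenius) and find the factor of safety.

Ordinary method of slices: FS = Σ[c'·Δl_i + (W_i cosα_i − u_i·Δl_i)·tanφ'] / Σ W_i sinα_i, with Δl_i = b_i / cosα_i.
Slice 1: Δl = 1.7/cos(-11.9°) = 1.737 m; N'_1 = 22·cos(-11.9°) − 6·1.737 = 11.1; c'Δl = 13.20; W sinα = -4.5
Slice 2: Δl = 2.7/cos(-4.6°) = 2.709 m; N'_2 = 114·cos(-4.6°) − 14·2.709 = 75.7; c'Δl = 20.59; W sinα = -9.1
Slice 3: Δl = 2.8/cos4.5° = 2.809 m; N'_3 = 201·cos4.5° − 38·2.809 = 93.7; c'Δl = 21.35; W sinα = 15.8
Slice 4: Δl = 2.2/cos12.8° = 2.256 m; N'_4 = 167·cos12.8° − 18·2.256 = 122.2; c'Δl = 17.15; W sinα = 37.0
Slice 5: Δl = 2.2/cos20.3° = 2.346 m; N'_5 = 140·cos20.3° − 29·2.346 = 63.3; c'Δl = 17.83; W sinα = 48.6
Slice 6: Δl = 1.5/cos27.0° = 1.683 m; N'_6 = 73·cos27.0° − 9·1.683 = 49.9; c'Δl = 12.79; W sinα = 33.1
Slice 7: Δl = 3.1/cos35.9° = 3.827 m; N'_7 = 72·cos35.9° − 0·3.827 = 58.3; c'Δl = 29.08; W sinα = 42.2
Σc'Δl = 132.0 kN/m; ΣN' = 474.2 kN/m; ΣW sinα = 163.0 kN/m
Resisting = 132.0 + 474.2·tan35.0° = 132.0 + 332.0 = 464.0 kN/m
FS = 464.0 / 163.0 = 2.846

FS = 2.85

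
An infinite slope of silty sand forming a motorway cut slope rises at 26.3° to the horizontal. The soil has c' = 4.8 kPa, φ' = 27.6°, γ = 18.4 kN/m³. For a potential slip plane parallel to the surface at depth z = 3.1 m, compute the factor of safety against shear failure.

For an infinite slope with a slip plane parallel to the surface (no pore pressure): FS = [c' + γz cos²β tanφ'] / [γz sinβ cosβ].
γz = 18.4·3.1 = 57.04 kN/m²
Numerator = 4.8 + 57.04·cos²26.3°·tan27.6° = 4.8 + 57.04·0.8037·0.5228 = 28.766 kPa
Denominator = 57.04·sin26.3°·cos26.3° = 57.04·0.4431·0.8965 = 22.657 kPa
FS = 28.766 / 22.657 = 1.270

FS = 1.27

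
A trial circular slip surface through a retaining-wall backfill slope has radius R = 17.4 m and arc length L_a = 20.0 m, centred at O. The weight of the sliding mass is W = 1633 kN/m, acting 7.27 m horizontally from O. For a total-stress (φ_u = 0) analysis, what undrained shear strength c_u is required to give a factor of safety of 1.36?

FS = c_u·L_a·R / (W·d), so c_u = FS·W·d / (L_a·R).
c_u = 1.36·1633·7.27 / (20.00·17.4) = 16145.8 / 348.00 = 46.40 kPa

c_u = 46.4 kPa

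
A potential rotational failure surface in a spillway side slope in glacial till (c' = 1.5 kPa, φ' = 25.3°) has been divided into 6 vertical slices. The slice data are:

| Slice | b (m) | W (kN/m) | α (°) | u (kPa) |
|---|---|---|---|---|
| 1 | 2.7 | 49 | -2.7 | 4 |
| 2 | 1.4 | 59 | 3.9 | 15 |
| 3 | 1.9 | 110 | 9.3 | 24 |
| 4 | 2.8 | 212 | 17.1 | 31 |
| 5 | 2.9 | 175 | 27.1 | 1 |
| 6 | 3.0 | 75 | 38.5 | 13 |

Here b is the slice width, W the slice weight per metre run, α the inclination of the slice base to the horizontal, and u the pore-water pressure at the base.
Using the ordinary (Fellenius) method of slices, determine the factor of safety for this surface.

FS = 1.05

Ordinary method of slices: FS = Σ[c'·Δl_i + (W_i cosα_i − u_i·Δl_i)·tanφ'] / Σ W_i sinα_i, with Δl_i = b_i / cosα_i.
Slice 1: Δl = 2.7/cos(-2.7°) = 2.703 m; N'_1 = 49·cos(-2.7°) − 4·2.703 = 38.1; c'Δl = 4.05; W sinα = -2.3
Slice 2: Δl = 1.4/cos3.9° = 1.403 m; N'_2 = 59·cos3.9° − 15·1.403 = 37.8; c'Δl = 2.10; W sinα = 4.0
Slice 3: Δl = 1.9/cos9.3° = 1.925 m; N'_3 = 110·cos9.3° − 24·1.925 = 62.3; c'Δl = 2.89; W sinα = 17.8
Slice 4: Δl = 2.8/cos17.1° = 2.930 m; N'_4 = 212·cos17.1° − 31·2.930 = 111.8; c'Δl = 4.39; W sinα = 62.3
Slice 5: Δl = 2.9/cos27.1° = 3.258 m; N'_5 = 175·cos27.1° − 1·3.258 = 152.5; c'Δl = 4.89; W sinα = 79.7
Slice 6: Δl = 3.0/cos38.5° = 3.833 m; N'_6 = 75·cos38.5° − 13·3.833 = 8.9; c'Δl = 5.75; W sinα = 46.7
Σc'Δl = 24.1 kN/m; ΣN' = 411.5 kN/m; ΣW sinα = 208.2 kN/m
Resisting = 24.1 + 411.5·tan25.3° = 24.1 + 194.5 = 218.6 kN/m
FS = 218.6 / 208.2 = 1.050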